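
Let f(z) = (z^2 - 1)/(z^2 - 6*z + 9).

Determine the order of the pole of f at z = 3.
Factor the denominator:
  z^2 - 6*z + 9 = (z - 3)^2

The numerator P(z) = z^2 - 1 has P(3) = 8 ≠ 0, so no factor of (z - 3) cancels.
Near z = 3 we can therefore write f(z) = g(z)/(z - 3)^2 with g analytic at 3 and g(3) ≠ 0 (g is just the numerator).

Hence z = 3 is a pole of order 2.

Final answer: 2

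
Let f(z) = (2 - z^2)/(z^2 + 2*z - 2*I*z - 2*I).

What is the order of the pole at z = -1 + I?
Factor the denominator:
  z^2 + 2*z - 2*I*z - 2*I = (z + 1 - I)^2

The numerator P(z) = 2 - z^2 has P(-1 + I) = 2 + 2*I ≠ 0, so no factor of (z + 1 - I) cancels.
Near z = -1 + I we can therefore write f(z) = g(z)/(z + 1 - I)^2 with g analytic at -1 + I and g(-1 + I) ≠ 0 (g is just the numerator).

Hence z = -1 + I is a pole of order 2.

Final answer: 2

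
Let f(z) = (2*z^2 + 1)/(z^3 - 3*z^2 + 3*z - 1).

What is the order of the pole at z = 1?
Factor the denominator:
  z^3 - 3*z^2 + 3*z - 1 = (z - 1)^3

The numerator P(z) = 2*z^2 + 1 has P(1) = 3 ≠ 0, so no factor of (z - 1) cancels.
Near z = 1 we can therefore write f(z) = g(z)/(z - 1)^3 with g analytic at 1 and g(1) ≠ 0 (g is just the numerator).

Hence z = 1 is a pole of order 3.

Final answer: 3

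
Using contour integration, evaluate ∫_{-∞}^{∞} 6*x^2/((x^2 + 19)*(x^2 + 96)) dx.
Let f(z) = 6*z^2/((z^2 + 19)*(z^2 + 96)). The denominator has no real zeros and deg Q - deg P = 2 ≥ 2, so the integral of f over the upper semicircle |z| = R tends to 0 as R → ∞. Closing the contour in the upper half-plane,
  ∫_{-∞}^{∞} f(x) dx = 2πi · Σ Res(f, z_k)  over the poles with Im z_k > 0.

Zeros of the denominator: z^2 + 19 = 0 gives z = ±sqrt(19)*I; z^2 + 96 = 0 gives z = ±4*sqrt(6)*I.
Upper half-plane: z = sqrt(19)*I, z = 4*sqrt(6)*I (simple).

Each pole is a simple zero of Q(z) = z^4 + 115*z^2 + 1824, so Res(f, z₀) = P(z₀)/Q'(z₀) with P(z) = 6*z^2, Q'(z) = 4*z^3 + 230*z:
  Res(f, sqrt(19)*I) = (-114)/(154*sqrt(19)*I) = 3*sqrt(19)*I/77
  Res(f, 4*sqrt(6)*I) = (-576)/(-616*sqrt(6)*I) = -12*sqrt(6)*I/77

Sum of residues: 3*I*(-4*sqrt(6) + sqrt(19))/77
∫_{-∞}^{∞} f(x) dx = 2πi · (3*I*(-4*sqrt(6) + sqrt(19))/77) = 6*pi*(-sqrt(19) + 4*sqrt(6))/77

Final answer: 6*pi*(-sqrt(19) + 4*sqrt(6))/77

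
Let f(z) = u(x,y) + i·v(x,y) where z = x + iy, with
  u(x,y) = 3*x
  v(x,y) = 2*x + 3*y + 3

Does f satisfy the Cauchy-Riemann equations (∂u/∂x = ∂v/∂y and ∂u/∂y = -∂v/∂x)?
∂u/∂x = 3
∂v/∂y = 3
∂u/∂y = 0
∂v/∂x = 2
∂u/∂y ≠ -∂v/∂x; the Cauchy-Riemann equations are not satisfied, so f is not analytic.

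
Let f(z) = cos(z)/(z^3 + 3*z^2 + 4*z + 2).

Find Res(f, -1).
Write f(z) = P(z)/Q(z) with P(z) = cos(z) and Q(z) = z^3 + 3*z^2 + 4*z + 2.
The denominator factors as Q(z) = (z + 1)*(z + 1 + I)*(z + 1 - I), so z = -1 is a simple zero of Q and P is analytic there; z = -1 is therefore a simple pole and
  Res(f, z₀) = P(z₀)/Q'(z₀).

Q'(z) = 3*z^2 + 6*z + 4, so Q'(-1) = 1.
P(-1) = cos(1).

Res(f, -1) = (cos(1))/(1) = cos(1)

Final answer: cos(1)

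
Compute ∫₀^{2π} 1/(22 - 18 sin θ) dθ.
Call the integral J. The integrand is 2π-periodic and we integrate over a full period, so shifting θ does not change the value (θ → θ + π/2 turns sin θ into cos θ; θ → θ + π flips the sign of the trig term). Hence
  J = ∫₀^{2π} dθ/(22 + 18 cos θ).
Put z = e^{iθ}: then cos θ = (z + 1/z)/2, dθ = dz/(iz), and z runs once counterclockwise around |z| = 1:
  J = ∮_{|z|=1} 1/(22 + 18*(z + 1/z)/2) · dz/(iz) = (2/i) ∮_{|z|=1} dz/(18*z^2 + 44*z + 18).
The roots of 18*z^2 + 44*z + 18 are z = (-22 ± sqrt(22^2 - 18^2))/18, with sqrt(160) = 4*sqrt(10); their product is 1, so only z₊ = -11/9 + 2*sqrt(10)/9 lies inside the unit circle (z₋ = -11/9 - 2*sqrt(10)/9 lies outside).
z₊ is a simple zero of q(z) = 18*z^2 + 44*z + 18, so Res(1/q, z₊) = 1/q'(z₊) with q'(z) = 36*z + 44; and q'(z₊) = 18*(z₊ - z₋) = 8*sqrt(10).
Therefore J = (2/i) · 2πi · 1/(8*sqrt(10)) = 2*pi/(4*sqrt(10)) = sqrt(10)*pi/20

Final answer: sqrt(10)*pi/20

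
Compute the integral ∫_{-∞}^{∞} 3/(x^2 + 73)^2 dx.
Let f(z) = 3/(z^2 + 73)^2. The denominator has no real zeros and deg Q - deg P = 4 ≥ 2, so the integral of f over the upper semicircle |z| = R tends to 0 as R → ∞. Closing the contour in the upper half-plane,
  ∫_{-∞}^{∞} f(x) dx = 2πi · Σ Res(f, z_k)  over the poles with Im z_k > 0.

Zeros of the denominator: z^2 + 73 = 0 gives z = ±sqrt(73)*I.
Upper half-plane: z = sqrt(73)*I (a pole of order 2).

Write f(z) = g(z)/(z - sqrt(73)*I)^2 with g(z) = 3/(z + sqrt(73)*I)^2. For a double pole, Res(f, z₀) = g'(z₀):
  g'(z) = -6/(z + sqrt(73)*I)^3
  Res(f, sqrt(73)*I) = g'(sqrt(73)*I) = -3*sqrt(73)*I/21316

∫_{-∞}^{∞} f(x) dx = 2πi · (-3*sqrt(73)*I/21316) = 3*sqrt(73)*pi/10658

Final answer: 3*sqrt(73)*pi/10658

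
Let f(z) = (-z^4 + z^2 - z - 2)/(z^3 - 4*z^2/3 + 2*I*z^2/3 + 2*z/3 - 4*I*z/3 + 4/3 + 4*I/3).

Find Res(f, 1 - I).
Write f(z) = P(z)/Q(z) with P(z) = -z^4 + z^2 - z - 2 and Q(z) = z^3 - 4*z^2/3 + 2*I*z^2/3 + 2*z/3 - 4*I*z/3 + 4/3 + 4*I/3.
The denominator factors as Q(z) = (z - 1 + I)*(z - 1 - I)*(z + 2/3 + 2*I/3), so z = 1 - I is a simple zero of Q and P is analytic there; z = 1 - I is therefore a simple pole and
  Res(f, z₀) = P(z₀)/Q'(z₀).

Q'(z) = 3*z^2 - 8*z/3 + 4*I*z/3 + 2/3 - 4*I/3, so Q'(1 - I) = -2/3 - 10*I/3.
P(1 - I) = 1 - I.

Res(f, 1 - I) = (1 - I)/(-2/3 - 10*I/3) = 3/13 + 9*I/26

Final answer: 3/13 + 9*I/26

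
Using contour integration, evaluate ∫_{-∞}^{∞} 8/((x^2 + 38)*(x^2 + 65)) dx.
Let f(z) = 8/((z^2 + 38)*(z^2 + 65)). The denominator has no real zeros and deg Q - deg P = 4 ≥ 2, so the integral of f over the upper semicircle |z| = R tends to 0 as R → ∞. Closing the contour in the upper half-plane,
  ∫_{-∞}^{∞} f(x) dx = 2πi · Σ Res(f, z_k)  over the poles with Im z_k > 0.

Zeros of the denominator: z^2 + 38 = 0 gives z = ±sqrt(38)*I; z^2 + 65 = 0 gives z = ±sqrt(65)*I.
Upper half-plane: z = sqrt(38)*I, z = sqrt(65)*I (simple).

Each pole is a simple zero of Q(z) = z^4 + 103*z^2 + 2470, so Res(f, z₀) = P(z₀)/Q'(z₀) with P(z) = 8, Q'(z) = 4*z^3 + 206*z:
  Res(f, sqrt(38)*I) = (8)/(54*sqrt(38)*I) = -2*sqrt(38)*I/513
  Res(f, sqrt(65)*I) = (8)/(-54*sqrt(65)*I) = 4*sqrt(65)*I/1755

Sum of residues: 2*I*(-65*sqrt(38) + 38*sqrt(65))/33345
∫_{-∞}^{∞} f(x) dx = 2πi · (2*I*(-65*sqrt(38) + 38*sqrt(65))/33345) = 4*pi*(-38*sqrt(65) + 65*sqrt(38))/33345

Final answer: 4*pi*(-38*sqrt(65) + 65*sqrt(38))/33345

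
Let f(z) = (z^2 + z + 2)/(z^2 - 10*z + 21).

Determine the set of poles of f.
The singularities of f are the zeros of the denominator. Factoring,
  z^2 - 10*z + 21 = (z - 7)*(z - 3)
so the candidates are z = 7, z = 3.

Check the numerator P(z) = z^2 + z + 2 at each one:
  P(7) = 58 ≠ 0, so z = 7 is a (simple) pole.
  P(3) = 14 ≠ 0, so z = 3 is a (simple) pole.

Poles of f: {3, 7}

Final answer: {3, 7}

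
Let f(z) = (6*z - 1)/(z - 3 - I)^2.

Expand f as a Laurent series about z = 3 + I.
(17 + 6*I)/(z - 3 - I)^2 + 6/(z - 3 - I)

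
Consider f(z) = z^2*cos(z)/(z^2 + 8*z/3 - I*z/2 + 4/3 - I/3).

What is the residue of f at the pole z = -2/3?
(64/219 + 8*I/73)*cos(2/3)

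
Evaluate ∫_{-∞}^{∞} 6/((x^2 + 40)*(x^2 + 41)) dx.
Let f(z) = 6/((z^2 + 40)*(z^2 + 41)). The denominator has no real zeros and deg Q - deg P = 4 ≥ 2, so the integral of f over the upper semicircle |z| = R tends to 0 as R → ∞. Closing the contour in the upper half-plane,
  ∫_{-∞}^{∞} f(x) dx = 2πi · Σ Res(f, z_k)  over the poles with Im z_k > 0.

Zeros of the denominator: z^2 + 40 = 0 gives z = ±2*sqrt(10)*I; z^2 + 41 = 0 gives z = ±sqrt(41)*I.
Upper half-plane: z = 2*sqrt(10)*I, z = sqrt(41)*I (simple).

Each pole is a simple zero of Q(z) = z^4 + 81*z^2 + 1640, so Res(f, z₀) = P(z₀)/Q'(z₀) with P(z) = 6, Q'(z) = 4*z^3 + 162*z:
  Res(f, 2*sqrt(10)*I) = (6)/(4*sqrt(10)*I) = -3*sqrt(10)*I/20
  Res(f, sqrt(41)*I) = (6)/(-2*sqrt(41)*I) = 3*sqrt(41)*I/41

Sum of residues: 3*I*(-41*sqrt(10) + 20*sqrt(41))/820
∫_{-∞}^{∞} f(x) dx = 2πi · (3*I*(-41*sqrt(10) + 20*sqrt(41))/820) = 3*pi*(-20*sqrt(41) + 41*sqrt(10))/410

Final answer: 3*pi*(-20*sqrt(41) + 41*sqrt(10))/410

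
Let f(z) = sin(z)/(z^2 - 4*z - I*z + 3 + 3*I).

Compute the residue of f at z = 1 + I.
Write f(z) = P(z)/Q(z) with P(z) = sin(z) and Q(z) = z^2 - 4*z - I*z + 3 + 3*I.
The denominator factors as Q(z) = (z - 1 - I)*(z - 3), so z = 1 + I is a simple zero of Q and P is analytic there; z = 1 + I is therefore a simple pole and
  Res(f, z₀) = P(z₀)/Q'(z₀).

Q'(z) = 2*z - 4 - I, so Q'(1 + I) = -2 + I.
P(1 + I) = sin(1 + I).

Res(f, 1 + I) = (sin(1 + I))/(-2 + I) = (-2/5 - I/5)*sin(1 + I)

Final answer: (-2/5 - I/5)*sin(1 + I)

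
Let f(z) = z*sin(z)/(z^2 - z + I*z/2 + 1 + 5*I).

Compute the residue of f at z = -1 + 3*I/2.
Write f(z) = P(z)/Q(z) with P(z) = z*sin(z) and Q(z) = z^2 - z + I*z/2 + 1 + 5*I.
The denominator factors as Q(z) = (z - 2 + 2*I)*(z + 1 - 3*I/2), so z = -1 + 3*I/2 is a simple zero of Q and P is analytic there; z = -1 + 3*I/2 is therefore a simple pole and
  Res(f, z₀) = P(z₀)/Q'(z₀).

Q'(z) = 2*z - 1 + I/2, so Q'(-1 + 3*I/2) = -3 + 7*I/2.
P(-1 + 3*I/2) = (1 - 3*I/2)*sin(1 - 3*I/2).

Res(f, -1 + 3*I/2) = ((1 - 3*I/2)*sin(1 - 3*I/2))/(-3 + 7*I/2) = (-33/85 + 4*I/85)*sin(1 - 3*I/2)

Final answer: (-33/85 + 4*I/85)*sin(1 - 3*I/2)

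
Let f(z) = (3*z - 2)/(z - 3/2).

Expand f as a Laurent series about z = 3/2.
Put w = z - (3/2), i.e. z = w + 3/2. The denominator is w, so it suffices to rewrite the numerator in powers of w.

P(z) = 3*z - 2
P(w + 3/2) = 5/2 + 3*w

Dividing each term by w:
  f = 5/(2*w) + 3

Substituting back w = z - 3/2:
  f(z) = 5/(2*(z - 3/2)) + 3

The series is finite because the numerator is a polynomial; the negative powers form the principal part, and the coefficient of 1/(z - 3/2) gives Res(f, 3/2) = 5/2.

Final answer: 5/(2*(z - 3/2)) + 3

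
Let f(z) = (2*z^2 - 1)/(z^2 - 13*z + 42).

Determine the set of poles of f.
The singularities of f are the zeros of the denominator. Factoring,
  z^2 - 13*z + 42 = (z - 7)*(z - 6)
so the candidates are z = 7, z = 6.

Check the numerator P(z) = 2*z^2 - 1 at each one:
  P(7) = 97 ≠ 0, so z = 7 is a (simple) pole.
  P(6) = 71 ≠ 0, so z = 6 is a (simple) pole.

Poles of f: {6, 7}

Final answer: {6, 7}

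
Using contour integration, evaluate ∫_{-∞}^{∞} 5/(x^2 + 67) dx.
Let f(z) = 5/(z^2 + 67). The denominator has no real zeros and deg Q - deg P = 2 ≥ 2, so the integral of f over the upper semicircle |z| = R tends to 0 as R → ∞. Closing the contour in the upper half-plane,
  ∫_{-∞}^{∞} f(x) dx = 2πi · Σ Res(f, z_k)  over the poles with Im z_k > 0.

Zeros of the denominator: z^2 + 67 = 0 gives z = ±sqrt(67)*I.
Upper half-plane: z = sqrt(67)*I (simple).

Each pole is a simple zero of Q(z) = z^2 + 67, so Res(f, z₀) = P(z₀)/Q'(z₀) with P(z) = 5, Q'(z) = 2*z:
  Res(f, sqrt(67)*I) = (5)/(2*sqrt(67)*I) = -5*sqrt(67)*I/134

∫_{-∞}^{∞} f(x) dx = 2πi · (-5*sqrt(67)*I/134) = 5*sqrt(67)*pi/67

Final answer: 5*sqrt(67)*pi/67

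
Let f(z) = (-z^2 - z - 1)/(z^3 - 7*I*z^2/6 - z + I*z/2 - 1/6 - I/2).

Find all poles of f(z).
The singularities of f are the zeros of the denominator. Factoring,
  z^3 - 7*I*z^2/6 - z + I*z/2 - 1/6 - I/2 = (z + 1 - I)*(z + I/3)*(z - 1 - I/2)
so the candidates are z = -1 + I, z = -I/3, z = 1 + I/2.

Check the numerator P(z) = -z^2 - z - 1 at each one:
  P(-1 + I) = I ≠ 0, so z = -1 + I is a (simple) pole.
  P(-I/3) = -8/9 + I/3 ≠ 0, so z = -I/3 is a (simple) pole.
  P(1 + I/2) = -11/4 - 3*I/2 ≠ 0, so z = 1 + I/2 is a (simple) pole.

Poles of f: {-1 + I, -I/3, 1 + I/2}

Final answer: {-1 + I, -I/3, 1 + I/2}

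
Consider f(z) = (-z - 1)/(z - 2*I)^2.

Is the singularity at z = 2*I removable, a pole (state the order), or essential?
Write f(z) = g(z)/(z - 2*I)^2 with g(z) = -z - 1.
g is entire and g(2*I) = -1 - 2*I ≠ 0, so no factor of (z - 2*I) cancels: the Laurent expansion of f about z = 2*I starts at the power -2, i.e. lim_{z→z₀} (z - z₀)^2 f(z) = -1 - 2*I is finite and nonzero.
So z = 2*I is a pole of order 2.

Final answer: pole of order 2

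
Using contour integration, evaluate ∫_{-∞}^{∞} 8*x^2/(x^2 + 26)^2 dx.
2*sqrt(26)*pi/13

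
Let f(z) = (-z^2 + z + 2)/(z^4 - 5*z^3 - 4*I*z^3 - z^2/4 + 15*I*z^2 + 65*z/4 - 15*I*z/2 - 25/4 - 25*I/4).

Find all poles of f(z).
The singularities of f are the zeros of the denominator. Factoring,
  z^4 - 5*z^3 - 4*I*z^3 - z^2/4 + 15*I*z^2 + 65*z/4 - 15*I*z/2 - 25/4 - 25*I/4 = (z + 1/2 - I)*(z - 3 - I)*(z - 1/2 - I)*(z - 2 - I)
so the candidates are z = -1/2 + I, z = 3 + I, z = 1/2 + I, z = 2 + I.

Check the numerator P(z) = -z^2 + z + 2 at each one:
  P(-1/2 + I) = 9/4 + 2*I ≠ 0, so z = -1/2 + I is a (simple) pole.
  P(3 + I) = -3 - 5*I ≠ 0, so z = 3 + I is a (simple) pole.
  P(1/2 + I) = 13/4 ≠ 0, so z = 1/2 + I is a (simple) pole.
  P(2 + I) = 1 - 3*I ≠ 0, so z = 2 + I is a (simple) pole.

Poles of f: {-1/2 + I, 1/2 + I, 2 + I, 3 + I}

Final answer: {-1/2 + I, 1/2 + I, 2 + I, 3 + I}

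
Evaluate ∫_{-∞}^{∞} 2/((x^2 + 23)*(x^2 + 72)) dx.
Let f(z) = 2/((z^2 + 23)*(z^2 + 72)). The denominator has no real zeros and deg Q - deg P = 4 ≥ 2, so the integral of f over the upper semicircle |z| = R tends to 0 as R → ∞. Closing the contour in the upper half-plane,
  ∫_{-∞}^{∞} f(x) dx = 2πi · Σ Res(f, z_k)  over the poles with Im z_k > 0.

Zeros of the denominator: z^2 + 23 = 0 gives z = ±sqrt(23)*I; z^2 + 72 = 0 gives z = ±6*sqrt(2)*I.
Upper half-plane: z = 6*sqrt(2)*I, z = sqrt(23)*I (simple).

Each pole is a simple zero of Q(z) = z^4 + 95*z^2 + 1656, so Res(f, z₀) = P(z₀)/Q'(z₀) with P(z) = 2, Q'(z) = 4*z^3 + 190*z:
  Res(f, 6*sqrt(2)*I) = (2)/(-588*sqrt(2)*I) = sqrt(2)*I/588
  Res(f, sqrt(23)*I) = (2)/(98*sqrt(23)*I) = -sqrt(23)*I/1127

Sum of residues: I*(-sqrt(23)/1127 + sqrt(2)/588)
∫_{-∞}^{∞} f(x) dx = 2πi · (I*(-sqrt(23)/1127 + sqrt(2)/588)) = pi*(-23*sqrt(2) + 12*sqrt(23))/6762

Final answer: pi*(-23*sqrt(2) + 12*sqrt(23))/6762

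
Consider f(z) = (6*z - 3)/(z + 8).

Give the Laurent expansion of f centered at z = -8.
Put w = z - (-8), i.e. z = w - 8. The denominator is w, so it suffices to rewrite the numerator in powers of w.

P(z) = 6*z - 3
P(w - 8) = -51 + 6*w

Dividing each term by w:
  f = -51/w + 6

Substituting back w = z + 8:
  f(z) = -51/(z + 8) + 6

The series is finite because the numerator is a polynomial; the negative powers form the principal part, and the coefficient of 1/(z + 8) gives Res(f, -8) = -51.

Final answer: -51/(z + 8) + 6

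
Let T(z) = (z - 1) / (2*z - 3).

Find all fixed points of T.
T(z) = z means z - 1 = z*(2*z - 3), i.e.
  2*z^2 - 4*z + 1 = 0.
Discriminant: (-4)^2 - 4*(2)*(1) = 8, so the roots are real.
  z = (4 ± sqrt(8))/(2*(2))
Fixed points: {1 - sqrt(2)/2, sqrt(2)/2 + 1}

Final answer: {1 - sqrt(2)/2, sqrt(2)/2 + 1}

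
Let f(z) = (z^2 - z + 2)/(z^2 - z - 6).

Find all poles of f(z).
{-2, 3}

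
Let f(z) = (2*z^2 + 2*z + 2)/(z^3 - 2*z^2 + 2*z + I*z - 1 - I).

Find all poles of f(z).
{I, 1 - I, 1}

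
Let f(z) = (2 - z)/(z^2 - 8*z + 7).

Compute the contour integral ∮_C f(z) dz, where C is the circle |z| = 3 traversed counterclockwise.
-I*pi/3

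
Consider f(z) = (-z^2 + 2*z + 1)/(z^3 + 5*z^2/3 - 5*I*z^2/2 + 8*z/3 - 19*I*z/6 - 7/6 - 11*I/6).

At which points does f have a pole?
{-1 - I, -2/3 + 3*I, I/2}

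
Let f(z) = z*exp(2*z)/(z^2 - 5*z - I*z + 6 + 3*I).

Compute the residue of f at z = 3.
Write f(z) = P(z)/Q(z) with P(z) = z*exp(2*z) and Q(z) = z^2 - 5*z - I*z + 6 + 3*I.
The denominator factors as Q(z) = (z - 2 - I)*(z - 3), so z = 3 is a simple zero of Q and P is analytic there; z = 3 is therefore a simple pole and
  Res(f, z₀) = P(z₀)/Q'(z₀).

Q'(z) = 2*z - 5 - I, so Q'(3) = 1 - I.
P(3) = 3*exp(6).

Res(f, 3) = (3*exp(6))/(1 - I) = (3/2 + 3*I/2)*exp(6)

Final answer: (3/2 + 3*I/2)*exp(6)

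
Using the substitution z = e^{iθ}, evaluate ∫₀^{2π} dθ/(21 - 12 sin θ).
Call the integral J. The integrand is 2π-periodic and we integrate over a full period, so shifting θ does not change the value (θ → θ + π/2 turns sin θ into cos θ; θ → θ + π flips the sign of the trig term). Hence
  J = ∫₀^{2π} dθ/(21 + 12 cos θ).
Put z = e^{iθ}: then cos θ = (z + 1/z)/2, dθ = dz/(iz), and z runs once counterclockwise around |z| = 1:
  J = ∮_{|z|=1} 1/(21 + 12*(z + 1/z)/2) · dz/(iz) = (2/i) ∮_{|z|=1} dz/(12*z^2 + 42*z + 12).
The roots of 12*z^2 + 42*z + 12 are z = (-21 ± sqrt(21^2 - 12^2))/12, with sqrt(297) = 3*sqrt(33); their product is 1, so only z₊ = -7/4 + sqrt(33)/4 lies inside the unit circle (z₋ = -7/4 - sqrt(33)/4 lies outside).
z₊ is a simple zero of q(z) = 12*z^2 + 42*z + 12, so Res(1/q, z₊) = 1/q'(z₊) with q'(z) = 24*z + 42; and q'(z₊) = 12*(z₊ - z₋) = 6*sqrt(33).
Therefore J = (2/i) · 2πi · 1/(6*sqrt(33)) = 2*pi/(3*sqrt(33)) = 2*sqrt(33)*pi/99

Final answer: 2*sqrt(33)*pi/99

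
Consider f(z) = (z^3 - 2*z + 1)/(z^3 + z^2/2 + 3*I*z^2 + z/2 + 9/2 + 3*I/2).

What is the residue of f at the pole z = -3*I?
-86/65 - 222*I/65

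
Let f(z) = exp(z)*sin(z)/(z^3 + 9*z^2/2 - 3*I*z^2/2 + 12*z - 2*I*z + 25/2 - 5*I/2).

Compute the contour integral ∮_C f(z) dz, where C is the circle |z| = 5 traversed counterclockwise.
By the residue theorem, ∮_C f(z) dz = 2πi · (sum of the residues of f at the poles inside |z| = 5).

The denominator factors as (z + 2 - 3*I)*(z + 1 + 2*I)*(z + 3/2 - I/2), so the singularities of f are simple poles at z = -2 + 3*I, z = -1 - 2*I, z = -3/2 + I/2.
  |-2 + 3*I|² = 13 < 25 = 5², so this pole is inside the contour.
  |-1 - 2*I|² = 5 < 25 = 5², so this pole is inside the contour.
  |-3/2 + I/2|² = 5/2 < 25 = 5², so this pole is inside the contour.

With P(z) = exp(z)*sin(z) and Q(z) = z^3 + 9*z^2/2 - 3*I*z^2/2 + 12*z - 2*I*z + 25/2 - 5*I/2, each pole is simple, so Res(f, z₀) = P(z₀)/Q'(z₀) with Q'(z) = 3*z^2 + 9*z - 3*I*z + 12 - 2*I.
  Res(f, -2 + 3*I) = P(-2 + 3*I)/Q'(-2 + 3*I) = (-exp(-2 + 3*I)*sin(2 - 3*I))/(-12 - 5*I) = (12/169 - 5*I/169)*exp(-2 + 3*I)*sin(2 - 3*I)
  Res(f, -1 - 2*I) = P(-1 - 2*I)/Q'(-1 - 2*I) = (-exp(-1 - 2*I)*sin(1 + 2*I))/(-12 - 5*I) = (12/169 - 5*I/169)*exp(-1 - 2*I)*sin(1 + 2*I)
  Res(f, -3/2 + I/2) = P(-3/2 + I/2)/Q'(-3/2 + I/2) = (-exp(-3/2 + I/2)*sin(3/2 - I/2))/(6 + 5*I/2) = (-24/169 + 10*I/169)*exp(-3/2 + I/2)*sin(3/2 - I/2)

Sum of residues inside C: (12/169 - 5*I/169)*exp(-1 - 2*I)*sin(1 + 2*I) + (-24/169 + 10*I/169)*exp(-3/2 + I/2)*sin(3/2 - I/2) + (12/169 - 5*I/169)*exp(-2 + 3*I)*sin(2 - 3*I)
∮_C f(z) dz = 2πi · ((12/169 - 5*I/169)*exp(-1 - 2*I)*sin(1 + 2*I) + (-24/169 + 10*I/169)*exp(-3/2 + I/2)*sin(3/2 - I/2) + (12/169 - 5*I/169)*exp(-2 + 3*I)*sin(2 - 3*I)) = pi*(10/169 + 24*I/169)*exp(-2 + 3*I)*sin(2 - 3*I) + pi*(-20/169 - 48*I/169)*exp(-3/2 + I/2)*sin(3/2 - I/2) + pi*(10/169 + 24*I/169)*exp(-1 - 2*I)*sin(1 + 2*I)

Final answer: pi*(10/169 + 24*I/169)*exp(-2 + 3*I)*sin(2 - 3*I) + pi*(-20/169 - 48*I/169)*exp(-3/2 + I/2)*sin(3/2 - I/2) + pi*(10/169 + 24*I/169)*exp(-1 - 2*I)*sin(1 + 2*I)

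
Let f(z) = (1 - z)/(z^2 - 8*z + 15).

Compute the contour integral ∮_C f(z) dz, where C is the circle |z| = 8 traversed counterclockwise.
By the residue theorem, ∮_C f(z) dz = 2πi · (sum of the residues of f at the poles inside |z| = 8).

The denominator factors as (z - 5)*(z - 3), so the singularities of f are simple poles at z = 5, z = 3.
  |5|² = 25 < 64 = 8², so this pole is inside the contour.
  |3|² = 9 < 64 = 8², so this pole is inside the contour.

With P(z) = 1 - z and Q(z) = z^2 - 8*z + 15, each pole is simple, so Res(f, z₀) = P(z₀)/Q'(z₀) with Q'(z) = 2*z - 8.
  Res(f, 5) = P(5)/Q'(5) = (-4)/(2) = -2
  Res(f, 3) = P(3)/Q'(3) = (-2)/(-2) = 1

Sum of residues inside C: -1
∮_C f(z) dz = 2πi · (-1) = -2*I*pi

Final answer: -2*I*pi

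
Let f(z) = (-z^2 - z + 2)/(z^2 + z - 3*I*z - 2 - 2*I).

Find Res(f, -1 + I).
Write f(z) = P(z)/Q(z) with P(z) = -z^2 - z + 2 and Q(z) = z^2 + z - 3*I*z - 2 - 2*I.
The denominator factors as Q(z) = (z + 1 - I)*(z - 2*I), so z = -1 + I is a simple zero of Q and P is analytic there; z = -1 + I is therefore a simple pole and
  Res(f, z₀) = P(z₀)/Q'(z₀).

Q'(z) = 2*z + 1 - 3*I, so Q'(-1 + I) = -1 - I.
P(-1 + I) = 3 + I.

Res(f, -1 + I) = (3 + I)/(-1 - I) = -2 + I

Final answer: -2 + I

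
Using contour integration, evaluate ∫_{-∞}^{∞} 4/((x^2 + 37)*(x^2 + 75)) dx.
Let f(z) = 4/((z^2 + 37)*(z^2 + 75)). The denominator has no real zeros and deg Q - deg P = 4 ≥ 2, so the integral of f over the upper semicircle |z| = R tends to 0 as R → ∞. Closing the contour in the upper half-plane,
  ∫_{-∞}^{∞} f(x) dx = 2πi · Σ Res(f, z_k)  over the poles with Im z_k > 0.

Zeros of the denominator: z^2 + 37 = 0 gives z = ±sqrt(37)*I; z^2 + 75 = 0 gives z = ±5*sqrt(3)*I.
Upper half-plane: z = 5*sqrt(3)*I, z = sqrt(37)*I (simple).

Each pole is a simple zero of Q(z) = z^4 + 112*z^2 + 2775, so Res(f, z₀) = P(z₀)/Q'(z₀) with P(z) = 4, Q'(z) = 4*z^3 + 224*z:
  Res(f, 5*sqrt(3)*I) = (4)/(-380*sqrt(3)*I) = sqrt(3)*I/285
  Res(f, sqrt(37)*I) = (4)/(76*sqrt(37)*I) = -sqrt(37)*I/703

Sum of residues: I*(-sqrt(37)/703 + sqrt(3)/285)
∫_{-∞}^{∞} f(x) dx = 2πi · (I*(-sqrt(37)/703 + sqrt(3)/285)) = 2*pi*(-37*sqrt(3) + 15*sqrt(37))/10545

Final answer: 2*pi*(-37*sqrt(3) + 15*sqrt(37))/10545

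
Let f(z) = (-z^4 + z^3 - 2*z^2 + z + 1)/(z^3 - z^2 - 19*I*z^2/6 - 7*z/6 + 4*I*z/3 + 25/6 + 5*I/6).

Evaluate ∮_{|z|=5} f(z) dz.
pi*(11/3 + 247*I/18)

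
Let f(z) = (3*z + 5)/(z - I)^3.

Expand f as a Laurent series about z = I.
Put w = z - (I), i.e. z = w + I. The denominator is w^3, so it suffices to rewrite the numerator in powers of w.

P(z) = 3*z + 5
P(w + I) = 5 + 3*I + 3*w

Dividing each term by w^3:
  f = (5 + 3*I)/w^3 + 3/w^2

Substituting back w = z - I:
  f(z) = (5 + 3*I)/(z - I)^3 + 3/(z - I)^2

The series is finite because the numerator is a polynomial; the negative powers form the principal part.

Final answer: (5 + 3*I)/(z - I)^3 + 3/(z - I)^2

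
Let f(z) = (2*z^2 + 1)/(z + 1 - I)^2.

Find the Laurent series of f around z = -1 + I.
Put w = z - (-1 + I), i.e. z = w - 1 + I. The denominator is w^2, so it suffices to rewrite the numerator in powers of w.

P(z) = 2*z^2 + 1
P(w - 1 + I) = 1 - 4*I + (-4 + 4*I)*w + 2*w^2

Dividing each term by w^2:
  f = (1 - 4*I)/w^2 + (-4 + 4*I)/w + 2

Substituting back w = z + 1 - I:
  f(z) = (1 - 4*I)/(z + 1 - I)^2 + (-4 + 4*I)/(z + 1 - I) + 2

The series is finite because the numerator is a polynomial; the negative powers form the principal part, and the coefficient of 1/(z + 1 - I) gives Res(f, -1 + I) = -4 + 4*I.

Final answer: (1 - 4*I)/(z + 1 - I)^2 + (-4 + 4*I)/(z + 1 - I) + 2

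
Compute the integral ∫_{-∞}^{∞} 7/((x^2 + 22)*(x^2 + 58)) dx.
Let f(z) = 7/((z^2 + 22)*(z^2 + 58)). The denominator has no real zeros and deg Q - deg P = 4 ≥ 2, so the integral of f over the upper semicircle |z| = R tends to 0 as R → ∞. Closing the contour in the upper half-plane,
  ∫_{-∞}^{∞} f(x) dx = 2πi · Σ Res(f, z_k)  over the poles with Im z_k > 0.

Zeros of the denominator: z^2 + 22 = 0 gives z = ±sqrt(22)*I; z^2 + 58 = 0 gives z = ±sqrt(58)*I.
Upper half-plane: z = sqrt(22)*I, z = sqrt(58)*I (simple).

Each pole is a simple zero of Q(z) = z^4 + 80*z^2 + 1276, so Res(f, z₀) = P(z₀)/Q'(z₀) with P(z) = 7, Q'(z) = 4*z^3 + 160*z:
  Res(f, sqrt(22)*I) = (7)/(72*sqrt(22)*I) = -7*sqrt(22)*I/1584
  Res(f, sqrt(58)*I) = (7)/(-72*sqrt(58)*I) = 7*sqrt(58)*I/4176

Sum of residues: 7*I*(-29*sqrt(22) + 11*sqrt(58))/45936
∫_{-∞}^{∞} f(x) dx = 2πi · (7*I*(-29*sqrt(22) + 11*sqrt(58))/45936) = 7*pi*(-11*sqrt(58) + 29*sqrt(22))/22968

Final answer: 7*pi*(-11*sqrt(58) + 29*sqrt(22))/22968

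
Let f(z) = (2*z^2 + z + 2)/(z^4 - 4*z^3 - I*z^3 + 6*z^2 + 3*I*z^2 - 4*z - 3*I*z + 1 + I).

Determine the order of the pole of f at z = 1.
Factor the denominator:
  z^4 - 4*z^3 - I*z^3 + 6*z^2 + 3*I*z^2 - 4*z - 3*I*z + 1 + I = (z - 1)^3*(z - 1 - I)

The numerator P(z) = 2*z^2 + z + 2 has P(1) = 5 ≠ 0, so no factor of (z - 1) cancels.
Near z = 1 we can therefore write f(z) = g(z)/(z - 1)^3 with g analytic at 1 and g(1) ≠ 0 (g is the numerator divided by the remaining denominator factors).

Hence z = 1 is a pole of order 3.

Final answer: 3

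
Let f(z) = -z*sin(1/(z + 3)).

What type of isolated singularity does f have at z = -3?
Let u = z + 3. Then
  sin(1/u) = Σ_{k≥0} (-1)^k (1)^(2k+1)/((2k+1)!·u^(2k+1)) = 1/u - 1/(6*u^3) + 1/(120*u^5) + ...
which has infinitely many negative powers of u, so sin(1/(z + 3)) has an essential singularity at z = -3.
The extra factor z is a nonzero polynomial; if the product had at most a pole at z = -3, dividing by that polynomial would leave sin(1/(z + 3)) with at most a pole too — contradiction. (Equivalently, the product's Laurent series still has infinitely many negative powers.)
So the singularity is essential.

Final answer: essential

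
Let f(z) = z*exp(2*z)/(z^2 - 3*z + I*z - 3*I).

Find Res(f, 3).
(9/10 - 3*I/10)*exp(6)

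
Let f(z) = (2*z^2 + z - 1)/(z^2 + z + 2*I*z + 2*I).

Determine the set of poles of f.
{-2*I}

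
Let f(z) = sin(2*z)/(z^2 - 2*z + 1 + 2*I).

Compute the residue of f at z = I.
(1/4 - I/4)*sinh(2)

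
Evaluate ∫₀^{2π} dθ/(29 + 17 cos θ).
Let J = ∫₀^{2π} dθ/(29 + 17 cos θ).
Put z = e^{iθ}: then cos θ = (z + 1/z)/2, dθ = dz/(iz), and z runs once counterclockwise around |z| = 1:
  J = ∮_{|z|=1} 1/(29 + 17*(z + 1/z)/2) · dz/(iz) = (2/i) ∮_{|z|=1} dz/(17*z^2 + 58*z + 17).
The roots of 17*z^2 + 58*z + 17 are z = (-29 ± sqrt(29^2 - 17^2))/17, with sqrt(552) = 2*sqrt(138); their product is 1, so only z₊ = -29/17 + 2*sqrt(138)/17 lies inside the unit circle (z₋ = -29/17 - 2*sqrt(138)/17 lies outside).
z₊ is a simple zero of q(z) = 17*z^2 + 58*z + 17, so Res(1/q, z₊) = 1/q'(z₊) with q'(z) = 34*z + 58; and q'(z₊) = 17*(z₊ - z₋) = 4*sqrt(138).
Therefore J = (2/i) · 2πi · 1/(4*sqrt(138)) = 2*pi/(2*sqrt(138)) = sqrt(138)*pi/138

Final answer: sqrt(138)*pi/138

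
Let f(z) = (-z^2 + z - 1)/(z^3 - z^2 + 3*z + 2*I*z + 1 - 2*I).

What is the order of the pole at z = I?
Factor the denominator:
  z^3 - z^2 + 3*z + 2*I*z + 1 - 2*I = (z - I)^2*(z - 1 + 2*I)

The numerator P(z) = -z^2 + z - 1 has P(I) = I ≠ 0, so no factor of (z - I) cancels.
Near z = I we can therefore write f(z) = g(z)/(z - I)^2 with g analytic at I and g(I) ≠ 0 (g is the numerator divided by the remaining denominator factors).

Hence z = I is a pole of order 2.

Final answer: 2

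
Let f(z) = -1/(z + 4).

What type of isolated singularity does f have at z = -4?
pole of order 1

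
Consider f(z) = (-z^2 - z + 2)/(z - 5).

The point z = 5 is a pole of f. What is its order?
Factor the denominator:
  z - 5 = (z - 5)

The numerator P(z) = -z^2 - z + 2 has P(5) = -28 ≠ 0, so no factor of (z - 5) cancels.
Near z = 5 we can therefore write f(z) = g(z)/(z - 5) with g analytic at 5 and g(5) ≠ 0 (g is just the numerator).

Hence z = 5 is a pole of order 1.

Final answer: 1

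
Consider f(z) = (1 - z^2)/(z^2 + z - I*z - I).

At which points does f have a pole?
The singularities of f are the zeros of the denominator. Factoring,
  z^2 + z - I*z - I = (z + 1)*(z - I)
so the candidates are z = -1, z = I.

Check the numerator P(z) = 1 - z^2 at each one:
  P(-1) = 0, so the factor (z + 1) cancels and z = -1 is only a removable singularity, not a pole.
  P(I) = 2 ≠ 0, so z = I is a (simple) pole.

Poles of f: {I}

Final answer: {I}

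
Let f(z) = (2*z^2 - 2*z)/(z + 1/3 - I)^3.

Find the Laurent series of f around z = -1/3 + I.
Put w = z - (-1/3 + I), i.e. z = w - 1/3 + I. The denominator is w^3, so it suffices to rewrite the numerator in powers of w.

P(z) = 2*z^2 - 2*z
P(w - 1/3 + I) = -10/9 - 10*I/3 + (-10/3 + 4*I)*w + 2*w^2

Dividing each term by w^3:
  f = (-10/9 - 10*I/3)/w^3 + (-10/3 + 4*I)/w^2 + 2/w

Substituting back w = z + 1/3 - I:
  f(z) = (-10/9 - 10*I/3)/(z + 1/3 - I)^3 + (-10/3 + 4*I)/(z + 1/3 - I)^2 + 2/(z + 1/3 - I)

The series is finite because the numerator is a polynomial; the negative powers form the principal part, and the coefficient of 1/(z + 1/3 - I) gives Res(f, -1/3 + I) = 2.

Final answer: (-10/9 - 10*I/3)/(z + 1/3 - I)^3 + (-10/3 + 4*I)/(z + 1/3 - I)^2 + 2/(z + 1/3 - I)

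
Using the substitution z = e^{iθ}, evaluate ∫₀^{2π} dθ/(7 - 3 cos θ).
Call the integral J. The integrand is 2π-periodic and we integrate over a full period, so shifting θ does not change the value (θ → θ + π flips the sign of the trig term). Hence
  J = ∫₀^{2π} dθ/(7 + 3 cos θ).
Put z = e^{iθ}: then cos θ = (z + 1/z)/2, dθ = dz/(iz), and z runs once counterclockwise around |z| = 1:
  J = ∮_{|z|=1} 1/(7 + 3*(z + 1/z)/2) · dz/(iz) = (2/i) ∮_{|z|=1} dz/(3*z^2 + 14*z + 3).
The roots of 3*z^2 + 14*z + 3 are z = (-7 ± sqrt(7^2 - 3^2))/3, with sqrt(40) = 2*sqrt(10); their product is 1, so only z₊ = -7/3 + 2*sqrt(10)/3 lies inside the unit circle (z₋ = -7/3 - 2*sqrt(10)/3 lies outside).
z₊ is a simple zero of q(z) = 3*z^2 + 14*z + 3, so Res(1/q, z₊) = 1/q'(z₊) with q'(z) = 6*z + 14; and q'(z₊) = 3*(z₊ - z₋) = 4*sqrt(10).
Therefore J = (2/i) · 2πi · 1/(4*sqrt(10)) = 2*pi/(2*sqrt(10)) = sqrt(10)*pi/10

Final answer: sqrt(10)*pi/10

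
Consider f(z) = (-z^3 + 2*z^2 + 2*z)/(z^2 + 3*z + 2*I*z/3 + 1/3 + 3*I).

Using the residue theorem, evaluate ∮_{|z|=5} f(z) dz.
By the residue theorem, ∮_C f(z) dz = 2πi · (sum of the residues of f at the poles inside |z| = 5).

The denominator factors as (z + I)*(z + 3 - I/3), so the singularities of f are simple poles at z = -I, z = -3 + I/3.
  |-I|² = 1 < 25 = 5², so this pole is inside the contour.
  |-3 + I/3|² = 82/9 < 25 = 5², so this pole is inside the contour.

With P(z) = -z^3 + 2*z^2 + 2*z and Q(z) = z^2 + 3*z + 2*I*z/3 + 1/3 + 3*I, each pole is simple, so Res(f, z₀) = P(z₀)/Q'(z₀) with Q'(z) = 2*z + 3 + 2*I/3.
  Res(f, -I) = P(-I)/Q'(-I) = (-2 - 3*I)/(3 - 4*I/3) = -18/97 - 105*I/97
  Res(f, -3 + I/3) = P(-3 + I/3)/Q'(-3 + I/3) = (340/9 - 332*I/27)/(-3 + 4*I/3) = -10508/873 - 364*I/291

Sum of residues inside C: -110/9 - 7*I/3
∮_C f(z) dz = 2πi · (-110/9 - 7*I/3) = pi*(14/3 - 220*I/9)

Final answer: pi*(14/3 - 220*I/9)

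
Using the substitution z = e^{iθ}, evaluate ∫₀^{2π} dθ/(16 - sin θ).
2*sqrt(255)*pi/255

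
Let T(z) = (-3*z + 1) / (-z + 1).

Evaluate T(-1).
Substitute z = -1:
  numerator:   -3*(-1) + 1 = 4
  denominator: -(-1) + 1 = 2
T(-1) = (4)/(2) = 2

Final answer: 2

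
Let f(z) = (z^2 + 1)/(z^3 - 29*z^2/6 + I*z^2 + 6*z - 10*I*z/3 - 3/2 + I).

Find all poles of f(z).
The singularities of f are the zeros of the denominator. Factoring,
  z^3 - 29*z^2/6 + I*z^2 + 6*z - 10*I*z/3 - 3/2 + I = (z - 3/2 + I)*(z - 3)*(z - 1/3)
so the candidates are z = 3/2 - I, z = 3, z = 1/3.

Check the numerator P(z) = z^2 + 1 at each one:
  P(3/2 - I) = 9/4 - 3*I ≠ 0, so z = 3/2 - I is a (simple) pole.
  P(3) = 10 ≠ 0, so z = 3 is a (simple) pole.
  P(1/3) = 10/9 ≠ 0, so z = 1/3 is a (simple) pole.

Poles of f: {1/3, 3/2 - I, 3}

Final answer: {1/3, 3/2 - I, 3}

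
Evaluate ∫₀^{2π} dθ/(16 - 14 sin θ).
Call the integral J. The integrand is 2π-periodic and we integrate over a full period, so shifting θ does not change the value (θ → θ + π/2 turns sin θ into cos θ; θ → θ + π flips the sign of the trig term). Hence
  J = ∫₀^{2π} dθ/(16 + 14 cos θ).
Put z = e^{iθ}: then cos θ = (z + 1/z)/2, dθ = dz/(iz), and z runs once counterclockwise around |z| = 1:
  J = ∮_{|z|=1} 1/(16 + 14*(z + 1/z)/2) · dz/(iz) = (2/i) ∮_{|z|=1} dz/(14*z^2 + 32*z + 14).
The roots of 14*z^2 + 32*z + 14 are z = (-16 ± sqrt(16^2 - 14^2))/14, with sqrt(60) = 2*sqrt(15); their product is 1, so only z₊ = -8/7 + sqrt(15)/7 lies inside the unit circle (z₋ = -8/7 - sqrt(15)/7 lies outside).
z₊ is a simple zero of q(z) = 14*z^2 + 32*z + 14, so Res(1/q, z₊) = 1/q'(z₊) with q'(z) = 28*z + 32; and q'(z₊) = 14*(z₊ - z₋) = 4*sqrt(15).
Therefore J = (2/i) · 2πi · 1/(4*sqrt(15)) = 2*pi/(2*sqrt(15)) = sqrt(15)*pi/15

Final answer: sqrt(15)*pi/15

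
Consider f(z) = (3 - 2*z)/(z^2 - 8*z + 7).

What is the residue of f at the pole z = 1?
-1/6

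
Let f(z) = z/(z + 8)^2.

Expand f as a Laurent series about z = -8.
Put w = z - (-8), i.e. z = w - 8. The denominator is w^2, so it suffices to rewrite the numerator in powers of w.

P(z) = z
P(w - 8) = -8 + w

Dividing each term by w^2:
  f = -8/w^2 + 1/w

Substituting back w = z + 8:
  f(z) = -8/(z + 8)^2 + 1/(z + 8)

The series is finite because the numerator is a polynomial; the negative powers form the principal part, and the coefficient of 1/(z + 8) gives Res(f, -8) = 1.

Final answer: -8/(z + 8)^2 + 1/(z + 8)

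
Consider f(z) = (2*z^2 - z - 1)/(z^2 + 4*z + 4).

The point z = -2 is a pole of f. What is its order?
2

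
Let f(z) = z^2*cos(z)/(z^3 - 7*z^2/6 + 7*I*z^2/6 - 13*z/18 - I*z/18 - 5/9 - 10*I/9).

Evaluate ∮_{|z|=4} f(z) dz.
By the residue theorem, ∮_C f(z) dz = 2πi · (sum of the residues of f at the poles inside |z| = 4).

The denominator factors as (z + 2/3 - I/3)*(z - 3/2 + I/2)*(z - 1/3 + I), so the singularities of f are simple poles at z = -2/3 + I/3, z = 3/2 - I/2, z = 1/3 - I.
  |-2/3 + I/3|² = 5/9 < 16 = 4², so this pole is inside the contour.
  |3/2 - I/2|² = 5/2 < 16 = 4², so this pole is inside the contour.
  |1/3 - I|² = 10/9 < 16 = 4², so this pole is inside the contour.

With P(z) = z^2*cos(z) and Q(z) = z^3 - 7*z^2/6 + 7*I*z^2/6 - 13*z/18 - I*z/18 - 5/9 - 10*I/9, each pole is simple, so Res(f, z₀) = P(z₀)/Q'(z₀) with Q'(z) = 3*z^2 - 7*z/3 + 7*I*z/3 - 13/18 - I/18.
  Res(f, -2/3 + I/3) = P(-2/3 + I/3)/Q'(-2/3 + I/3) = ((1/3 - 4*I/9)*cos(2/3 - I/3))/(19/18 - 67*I/18) = (13/97 + 5*I/97)*cos(2/3 - I/3)
  Res(f, 3/2 - I/2) = P(3/2 - I/2)/Q'(3/2 - I/2) = ((2 - 3*I/2)*cos(3/2 - I/2))/(53/18 + I/9) = (1854/2813 - 1503*I/2813)*cos(3/2 - I/2)
  Res(f, 1/3 - I) = P(1/3 - I)/Q'(1/3 - I) = ((-8/9 - 2*I/3)*cos(1/3 - I))/(-11/6 + 19*I/18) = (6/29 + 14*I/29)*cos(1/3 - I)

Sum of residues inside C: (13/97 + 5*I/97)*cos(2/3 - I/3) + (1854/2813 - 1503*I/2813)*cos(3/2 - I/2) + (6/29 + 14*I/29)*cos(1/3 - I)
∮_C f(z) dz = 2πi · ((13/97 + 5*I/97)*cos(2/3 - I/3) + (1854/2813 - 1503*I/2813)*cos(3/2 - I/2) + (6/29 + 14*I/29)*cos(1/3 - I)) = pi*(-10/97 + 26*I/97)*cos(2/3 - I/3) + pi*(-28/29 + 12*I/29)*cos(1/3 - I) + pi*(3006/2813 + 3708*I/2813)*cos(3/2 - I/2)

Final answer: pi*(-10/97 + 26*I/97)*cos(2/3 - I/3) + pi*(-28/29 + 12*I/29)*cos(1/3 - I) + pi*(3006/2813 + 3708*I/2813)*cos(3/2 - I/2)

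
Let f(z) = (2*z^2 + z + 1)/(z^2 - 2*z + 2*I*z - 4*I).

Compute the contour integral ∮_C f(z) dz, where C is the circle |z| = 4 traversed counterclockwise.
By the residue theorem, ∮_C f(z) dz = 2πi · (sum of the residues of f at the poles inside |z| = 4).

The denominator factors as (z - 2)*(z + 2*I), so the singularities of f are simple poles at z = 2, z = -2*I.
  |2|² = 4 < 16 = 4², so this pole is inside the contour.
  |-2*I|² = 4 < 16 = 4², so this pole is inside the contour.

With P(z) = 2*z^2 + z + 1 and Q(z) = z^2 - 2*z + 2*I*z - 4*I, each pole is simple, so Res(f, z₀) = P(z₀)/Q'(z₀) with Q'(z) = 2*z - 2 + 2*I.
  Res(f, 2) = P(2)/Q'(2) = (11)/(2 + 2*I) = 11/4 - 11*I/4
  Res(f, -2*I) = P(-2*I)/Q'(-2*I) = (-7 - 2*I)/(-2 - 2*I) = 9/4 - 5*I/4

Sum of residues inside C: 5 - 4*I
∮_C f(z) dz = 2πi · (5 - 4*I) = pi*(8 + 10*I)

Final answer: pi*(8 + 10*I)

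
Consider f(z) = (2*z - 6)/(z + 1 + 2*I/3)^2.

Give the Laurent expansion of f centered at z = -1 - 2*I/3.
Put w = z - (-1 - 2*I/3), i.e. z = w - 1 - 2*I/3. The denominator is w^2, so it suffices to rewrite the numerator in powers of w.

P(z) = 2*z - 6
P(w - 1 - 2*I/3) = -8 - 4*I/3 + 2*w

Dividing each term by w^2:
  f = (-8 - 4*I/3)/w^2 + 2/w

Substituting back w = z + 1 + 2*I/3:
  f(z) = (-8 - 4*I/3)/(z + 1 + 2*I/3)^2 + 2/(z + 1 + 2*I/3)

The series is finite because the numerator is a polynomial; the negative powers form the principal part, and the coefficient of 1/(z + 1 + 2*I/3) gives Res(f, -1 - 2*I/3) = 2.

Final answer: (-8 - 4*I/3)/(z + 1 + 2*I/3)^2 + 2/(z + 1 + 2*I/3)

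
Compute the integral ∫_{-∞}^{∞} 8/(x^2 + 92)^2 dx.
sqrt(23)*pi/1058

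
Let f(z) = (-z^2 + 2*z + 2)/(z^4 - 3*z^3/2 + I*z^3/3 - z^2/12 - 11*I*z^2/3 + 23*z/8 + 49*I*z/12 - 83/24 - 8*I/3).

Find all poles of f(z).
The singularities of f are the zeros of the denominator. Factoring,
  z^4 - 3*z^3/2 + I*z^3/3 - z^2/12 - 11*I*z^2/3 + 23*z/8 + 49*I*z/12 - 83/24 - 8*I/3 = (z - 1/2 + I)*(z - 1 - 2*I/3)*(z + 3/2 + I)*(z - 3/2 - I)
so the candidates are z = 1/2 - I, z = 1 + 2*I/3, z = -3/2 - I, z = 3/2 + I.

Check the numerator P(z) = -z^2 + 2*z + 2 at each one:
  P(1/2 - I) = 15/4 - I ≠ 0, so z = 1/2 - I is a (simple) pole.
  P(1 + 2*I/3) = 31/9 ≠ 0, so z = 1 + 2*I/3 is a (simple) pole.
  P(-3/2 - I) = -9/4 - 5*I ≠ 0, so z = -3/2 - I is a (simple) pole.
  P(3/2 + I) = 15/4 - I ≠ 0, so z = 3/2 + I is a (simple) pole.

Poles of f: {-3/2 - I, 1/2 - I, 1 + 2*I/3, 3/2 + I}

Final answer: {-3/2 - I, 1/2 - I, 1 + 2*I/3, 3/2 + I}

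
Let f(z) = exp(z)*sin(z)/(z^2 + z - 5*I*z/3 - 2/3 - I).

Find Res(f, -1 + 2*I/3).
Write f(z) = P(z)/Q(z) with P(z) = exp(z)*sin(z) and Q(z) = z^2 + z - 5*I*z/3 - 2/3 - I.
The denominator factors as Q(z) = (z + 1 - 2*I/3)*(z - I), so z = -1 + 2*I/3 is a simple zero of Q and P is analytic there; z = -1 + 2*I/3 is therefore a simple pole and
  Res(f, z₀) = P(z₀)/Q'(z₀).

Q'(z) = 2*z + 1 - 5*I/3, so Q'(-1 + 2*I/3) = -1 - I/3.
P(-1 + 2*I/3) = -exp(-1 + 2*I/3)*sin(1 - 2*I/3).

Res(f, -1 + 2*I/3) = (-exp(-1 + 2*I/3)*sin(1 - 2*I/3))/(-1 - I/3) = (9/10 - 3*I/10)*exp(-1 + 2*I/3)*sin(1 - 2*I/3)

Final answer: (9/10 - 3*I/10)*exp(-1 + 2*I/3)*sin(1 - 2*I/3)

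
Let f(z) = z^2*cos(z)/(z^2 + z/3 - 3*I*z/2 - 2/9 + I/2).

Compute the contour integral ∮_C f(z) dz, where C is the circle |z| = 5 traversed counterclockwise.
By the residue theorem, ∮_C f(z) dz = 2πi · (sum of the residues of f at the poles inside |z| = 5).

The denominator factors as (z - 1/3)*(z + 2/3 - 3*I/2), so the singularities of f are simple poles at z = 1/3, z = -2/3 + 3*I/2.
  |1/3|² = 1/9 < 25 = 5², so this pole is inside the contour.
  |-2/3 + 3*I/2|² = 97/36 < 25 = 5², so this pole is inside the contour.

With P(z) = z^2*cos(z) and Q(z) = z^2 + z/3 - 3*I*z/2 - 2/9 + I/2, each pole is simple, so Res(f, z₀) = P(z₀)/Q'(z₀) with Q'(z) = 2*z + 1/3 - 3*I/2.
  Res(f, 1/3) = P(1/3)/Q'(1/3) = (cos(1/3)/9)/(1 - 3*I/2) = (4/117 + 2*I/39)*cos(1/3)
  Res(f, -2/3 + 3*I/2) = P(-2/3 + 3*I/2)/Q'(-2/3 + 3*I/2) = ((-65/36 - 2*I)*cos(2/3 - 3*I/2))/(-1 + 3*I/2) = (-43/117 + 113*I/78)*cos(2/3 - 3*I/2)

Sum of residues inside C: (4/117 + 2*I/39)*cos(1/3) + (-43/117 + 113*I/78)*cos(2/3 - 3*I/2)
∮_C f(z) dz = 2πi · ((4/117 + 2*I/39)*cos(1/3) + (-43/117 + 113*I/78)*cos(2/3 - 3*I/2)) = pi*(-113/39 - 86*I/117)*cos(2/3 - 3*I/2) + pi*(-4/39 + 8*I/117)*cos(1/3)

Final answer: pi*(-113/39 - 86*I/117)*cos(2/3 - 3*I/2) + pi*(-4/39 + 8*I/117)*cos(1/3)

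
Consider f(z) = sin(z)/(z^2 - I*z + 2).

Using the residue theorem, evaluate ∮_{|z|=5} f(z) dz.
2*I*pi*sinh(1)/3 + 2*I*pi*sinh(2)/3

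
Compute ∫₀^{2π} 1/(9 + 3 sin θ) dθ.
sqrt(2)*pi/6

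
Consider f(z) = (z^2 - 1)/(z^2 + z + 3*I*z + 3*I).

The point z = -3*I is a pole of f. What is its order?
Factor the denominator:
  z^2 + z + 3*I*z + 3*I = (z + 3*I)*(z + 1)

The numerator P(z) = z^2 - 1 has P(-3*I) = -10 ≠ 0, so no factor of (z + 3*I) cancels.
Near z = -3*I we can therefore write f(z) = g(z)/(z + 3*I) with g analytic at -3*I and g(-3*I) ≠ 0 (g is the numerator divided by the remaining denominator factors).

Hence z = -3*I is a pole of order 1.

Final answer: 1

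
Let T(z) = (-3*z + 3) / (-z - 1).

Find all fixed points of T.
{1 - sqrt(2)*I, 1 + sqrt(2)*I}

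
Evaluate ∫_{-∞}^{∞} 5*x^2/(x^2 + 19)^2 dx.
5*sqrt(19)*pi/38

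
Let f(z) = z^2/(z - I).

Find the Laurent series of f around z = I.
-1/(z - I) + 2*I + (z - I)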